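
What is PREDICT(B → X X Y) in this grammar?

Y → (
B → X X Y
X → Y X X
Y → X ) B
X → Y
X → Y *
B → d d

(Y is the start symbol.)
PREDICT(B → X X Y) = (FIRST(RHS) \ {ε}) ∪ (FOLLOW(B) if ε ∈ FIRST(RHS), i.e. RHS ⇒* ε)
FIRST(X) = { '(' }
FIRST(X X Y) = { '(' }
ε ∉ FIRST(X X Y), so FOLLOW(B) is not added.
PREDICT(B → X X Y) = { '(' }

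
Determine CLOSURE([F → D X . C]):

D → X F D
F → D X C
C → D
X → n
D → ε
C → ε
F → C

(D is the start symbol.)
To compute CLOSURE, for each item [A → α.Bβ] where B is a non-terminal, add [B → .γ] for all productions B → γ; repeat for the newly added items until nothing changes.

Start with: [F → D X . C]
  [F → D X . C] has the dot before C: add [C → . D], [C → .]
  [C → . D] has the dot before D: add [D → . X F D], [D → .]
  [D → . X F D] has the dot before X: add [X → . n]
No further items can be added.

CLOSURE = { [C → . D], [C → .], [D → . X F D], [D → .], [F → D X . C], [X → . n] }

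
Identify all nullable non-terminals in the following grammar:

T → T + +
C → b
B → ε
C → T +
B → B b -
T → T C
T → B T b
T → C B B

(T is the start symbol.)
A non-terminal is nullable if it can derive ε (the empty string): either it has an ε-production, or it has a production whose right-hand side consists entirely of nullable non-terminals.

ε-productions: B → ε
So B is immediately nullable.
No further non-terminal can be added: every production for the remaining non-terminals contains a terminal or a non-nullable non-terminal.
Nullable = { 'B' }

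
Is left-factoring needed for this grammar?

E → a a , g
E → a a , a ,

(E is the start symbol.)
Yes, E has productions with common prefix 'a a ,'

Left-factoring is needed when two productions for the same non-terminal
share a common prefix on the right-hand side.

Productions for E:
  E → a a , g
  E → a a , a ,

Found common prefix 'a a ,' in productions for E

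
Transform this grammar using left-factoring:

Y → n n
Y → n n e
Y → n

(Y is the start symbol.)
Left-factoring transforms A → αβ₁ | αβ₂ into A → αA' and A' → β₁ | β₂
(α is the longest common prefix among the alternatives). Repeat until
no nonterminal has two alternatives with a common prefix.

Round 1: Y has alternatives sharing prefix 'n'. Introduce Y': Y → n Y'
  Add: Y' → n
  Add: Y' → n e
  Add: Y' → ε

Round 2: Y' has alternatives sharing prefix 'n'. Introduce Y'': Y' → n Y''
  Add: Y'' → ε
  Add: Y'' → e

No remaining common prefixes — done.

Resulting grammar:
Y → n Y'
Y' → n Y''
Y'' → ε
Y'' → e
Y' → ε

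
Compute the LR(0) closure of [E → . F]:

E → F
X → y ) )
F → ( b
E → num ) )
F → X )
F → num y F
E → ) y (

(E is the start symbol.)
{ [E → . F], [F → . ( b], [F → . X )], [F → . num y F], [X → . y ) )] }

To compute CLOSURE, for each item [A → α.Bβ] where B is a non-terminal, add [B → .γ] for all productions B → γ; repeat for the newly added items until nothing changes.

Start with: [E → . F]
  [E → . F] has the dot before F: add [F → . ( b], [F → . X )], [F → . num y F]
  [F → . X )] has the dot before X: add [X → . y ) )]
No further items can be added.

CLOSURE = { [E → . F], [F → . ( b], [F → . X )], [F → . num y F], [X → . y ) )] }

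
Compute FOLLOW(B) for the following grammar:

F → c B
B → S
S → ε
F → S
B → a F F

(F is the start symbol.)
{ $, 'c' }

To compute FOLLOW(B), find every occurrence of B on a right-hand side N → α B β: add FIRST(β) \ {ε}, and if β is empty or nullable also add FOLLOW(N). Iterate to a fixed point.

In F → c B: B is at the end, add FOLLOW(F)

The FOLLOW sets referred to above (computed the same way, to a fixed point):
  FOLLOW(F) = { $, 'c' }

Taking the union: FOLLOW(B) = { $, 'c' }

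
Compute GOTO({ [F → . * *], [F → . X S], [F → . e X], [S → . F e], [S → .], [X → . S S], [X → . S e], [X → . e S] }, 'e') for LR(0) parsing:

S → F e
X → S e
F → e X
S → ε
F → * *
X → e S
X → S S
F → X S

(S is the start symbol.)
{ [F → . * *], [F → . X S], [F → . e X], [F → e . X], [S → . F e], [S → .], [X → . S S], [X → . S e], [X → . e S], [X → e . S] }

GOTO(I, 'e') = CLOSURE({ [A → αX.β] : [A → α.Xβ] ∈ I, X = 'e' })

Items with dot before 'e', with the dot advanced:
  [F → . e X] → [F → e . X]
  [X → . e S] → [X → e . S]
Closure of the advanced items:
  [F → e . X] has the dot before X: add [X → . S e], [X → . e S], [X → . S S]
  [X → e . S] has the dot before S: add [S → . F e], [S → .]
  [S → . F e] has the dot before F: add [F → . e X], [F → . * *], [F → . X S]

GOTO = { [F → . * *], [F → . X S], [F → . e X], [F → e . X], [S → . F e], [S → .], [X → . S S], [X → . S e], [X → . e S], [X → e . S] }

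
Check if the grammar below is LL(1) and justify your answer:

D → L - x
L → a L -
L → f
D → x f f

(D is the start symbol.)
Yes, the grammar is LL(1).

Relevant sets:
  FIRST(L) = { 'a', 'f' }

For D:
  PREDICT(D → L '-' x) = { 'a', 'f' }
  PREDICT(D → x f f) = { 'x' }
For L:
  PREDICT(L → a L '-') = { 'a' }
  PREDICT(L → f) = { 'f' }

All predict sets are disjoint. The grammar IS LL(1).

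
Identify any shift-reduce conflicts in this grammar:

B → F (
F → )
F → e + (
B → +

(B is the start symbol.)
Augment with B' → B and build the canonical LR(0) collection (I0 = CLOSURE({[B' → . B]}), then GOTO on every symbol after a dot until no new states appear). It has 9 states:
  I0: { [B → . +], [B → . F (], [B' → . B], [F → . )], [F → . e + (] }  — shift
  I1: { [F → ) .] }  — reduce
  I2: { [B → + .] }  — reduce
  I3: { [B' → B .] }  — accept
  I4: { [B → F . (] }  — shift
  I5: { [F → e . + (] }  — shift
  I6: { [F → e + . (] }  — shift
  I7: { [F → e + ( .] }  — reduce
  I8: { [B → F ( .] }  — reduce

No state contains both a complete item and a shift item.

Answer: No shift-reduce conflicts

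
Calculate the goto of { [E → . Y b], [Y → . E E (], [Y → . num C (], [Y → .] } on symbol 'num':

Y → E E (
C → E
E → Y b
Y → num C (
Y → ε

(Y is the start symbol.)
{ [C → . E], [E → . Y b], [Y → . E E (], [Y → . num C (], [Y → .], [Y → num . C (] }

GOTO(I, 'num') = CLOSURE({ [A → αX.β] : [A → α.Xβ] ∈ I, X = 'num' })

Items with dot before 'num', with the dot advanced:
  [Y → . num C (] → [Y → num . C (]
Closure of the advanced items:
  [Y → num . C (] has the dot before C: add [C → . E]
  [C → . E] has the dot before E: add [E → . Y b]
  [E → . Y b] has the dot before Y: add [Y → . E E (], [Y → . num C (], [Y → .]

GOTO = { [C → . E], [E → . Y b], [Y → . E E (], [Y → . num C (], [Y → .], [Y → num . C (] }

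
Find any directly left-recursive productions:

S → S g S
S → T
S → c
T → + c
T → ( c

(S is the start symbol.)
Yes, S is left-recursive

Direct left recursion occurs when N → N α for some non-terminal N (the right-hand side begins with the left-hand side itself).

S → S g S: LEFT RECURSIVE (starts with S)
S → T: starts with T
S → c: starts with c
T → + c: starts with '+'
T → ( c: starts with '('

The grammar has direct left recursion on: S.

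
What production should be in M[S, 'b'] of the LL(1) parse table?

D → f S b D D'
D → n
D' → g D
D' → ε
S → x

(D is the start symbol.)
To find M[S, 'b'], we find productions for S where 'b' is in the predict set (PREDICT(N → α) = (FIRST(α) \ {ε}) ∪ (FOLLOW(N) if α ⇒* ε)).

S → x: PREDICT = { 'x' }

M[S, 'b'] is empty (no production applies)

Answer: Empty (error entry)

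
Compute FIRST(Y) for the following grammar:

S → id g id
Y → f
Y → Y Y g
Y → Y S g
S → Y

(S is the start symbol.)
From Y → f:
  - f is a terminal: add 'f' and stop
From Y → Y Y g:
  - Y is the symbol being defined: contributes nothing new
    Y is not nullable, so stop
From Y → Y S g:
  - Y is the symbol being defined: contributes nothing new
    Y is not nullable, so stop

Collecting: FIRST(Y) = { 'f' }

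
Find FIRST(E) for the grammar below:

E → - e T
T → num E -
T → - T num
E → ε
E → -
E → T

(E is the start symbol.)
{ '-', 'num', ε }

To compute FIRST(E), examine every production with E on the left-hand side, reading each right-hand side left to right until a non-nullable symbol is reached.

FIRST sets of the other non-terminals involved (by the same procedure, iterated to a fixed point):
  FIRST(T) = { '-', 'num' }

From E → - e T:
  - '-' is a terminal: add '-' and stop
From E → ε:
  - ε-production, so ε ∈ FIRST(E)
From E → -:
  - '-' is a terminal: add '-' and stop
From E → T:
  - T is a non-terminal: add FIRST(T) \ {ε} = { '-', 'num' }
    T is not nullable, so stop

Collecting: FIRST(E) = { '-', 'num', ε }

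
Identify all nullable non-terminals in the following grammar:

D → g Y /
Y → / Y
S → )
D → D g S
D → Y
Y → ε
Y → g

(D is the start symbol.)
{ 'D', 'Y' }

ε-productions: Y → ε
So Y is immediately nullable.
D → Y: every symbol on the right is nullable, so D is nullable too.
No further non-terminal can be added: every production for the remaining non-terminals contains a terminal or a non-nullable non-terminal.
Nullable = { 'D', 'Y' }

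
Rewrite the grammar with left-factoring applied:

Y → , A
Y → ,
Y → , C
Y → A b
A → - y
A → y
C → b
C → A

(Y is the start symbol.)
Left-factoring transforms A → αβ₁ | αβ₂ into A → αA' and A' → β₁ | β₂
(α is the longest common prefix among the alternatives). Repeat until
no nonterminal has two alternatives with a common prefix.

Round 1: Y has alternatives sharing prefix ','. Introduce Y': Y → , Y'
  Add: Y' → A
  Add: Y' → ε
  Add: Y' → C

No remaining common prefixes — done.

Resulting grammar:
Y → , Y'
Y' → A
Y' → ε
Y' → C
Y → A b
A → - y
A → y
C → b
C → A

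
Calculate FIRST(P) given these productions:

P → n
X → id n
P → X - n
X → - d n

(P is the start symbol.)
{ '-', 'id', 'n' }

FIRST sets of the other non-terminals involved (by the same procedure, iterated to a fixed point):
  FIRST(X) = { '-', 'id' }

From P → n:
  - n is a terminal: add 'n' and stop
From P → X - n:
  - X is a non-terminal: add FIRST(X) \ {ε} = { '-', 'id' }
    X is not nullable, so stop

Collecting: FIRST(P) = { '-', 'id', 'n' }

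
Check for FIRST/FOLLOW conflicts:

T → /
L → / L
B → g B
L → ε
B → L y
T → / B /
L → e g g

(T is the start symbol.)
No FIRST/FOLLOW conflicts.

Nullable non-terminals: L.

L: nullable alternative(s) L → ε; FOLLOW(L) = { 'y' }
  L → / L: FIRST \ {ε} = { '/' } — disjoint from FOLLOW(L)
  L → ε: FIRST \ {ε} = { } — this is the only nullable alternative, skip
  L → e g g: FIRST \ {ε} = { 'e' } — disjoint from FOLLOW(L)

B, T have no nullable alternative, so no FIRST/FOLLOW check is needed there.

No FIRST/FOLLOW conflicts found.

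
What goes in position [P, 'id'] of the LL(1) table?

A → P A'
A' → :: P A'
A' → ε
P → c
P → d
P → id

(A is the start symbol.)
P → id

To find M[P, 'id'], we find productions for P where 'id' is in the predict set (PREDICT(N → α) = (FIRST(α) \ {ε}) ∪ (FOLLOW(N) if α ⇒* ε)).

P → c: PREDICT = { 'c' }
P → d: PREDICT = { 'd' }
P → id: PREDICT = { 'id' }
  'id' is in predict set, so this production goes in M[P, 'id']

M[P, 'id'] = P → id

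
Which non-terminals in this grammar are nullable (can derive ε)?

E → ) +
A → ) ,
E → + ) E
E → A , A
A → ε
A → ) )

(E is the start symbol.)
{ 'A' }

ε-productions: A → ε
So A is immediately nullable.
No further non-terminal can be added: every production for the remaining non-terminals contains a terminal or a non-nullable non-terminal.
Nullable = { 'A' }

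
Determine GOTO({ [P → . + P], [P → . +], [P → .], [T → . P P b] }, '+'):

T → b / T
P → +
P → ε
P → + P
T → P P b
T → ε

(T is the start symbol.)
{ [P → + . P], [P → + .], [P → . + P], [P → . +], [P → .] }

GOTO(I, '+') = CLOSURE({ [A → αX.β] : [A → α.Xβ] ∈ I, X = '+' })

Items with dot before '+', with the dot advanced:
  [P → . +] → [P → + .]
  [P → . + P] → [P → + . P]
Closure of the advanced items:
  [P → + . P] has the dot before P: add [P → . +], [P → .], [P → . + P]

GOTO = { [P → + . P], [P → + .], [P → . + P], [P → . +], [P → .] }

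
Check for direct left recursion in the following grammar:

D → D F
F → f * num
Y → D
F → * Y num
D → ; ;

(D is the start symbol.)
D → D F: LEFT RECURSIVE (starts with D)
F → f * num: starts with f
Y → D: starts with D
F → * Y num: starts with '*'
D → ; ;: starts with ';'

The grammar has direct left recursion on: D.

Answer: Yes, D is left-recursive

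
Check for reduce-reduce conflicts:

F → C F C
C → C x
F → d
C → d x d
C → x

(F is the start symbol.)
Yes — I8: [C → C x .] vs [C → x .]

A reduce-reduce conflict occurs when an LR(0) state has two complete items [A → α .] and [B → β .] — both call for a reduction, and with no lookahead the parser cannot choose between them.

Augment with F' → F and build the canonical LR(0) collection (I0 = CLOSURE({[F' → . F]}), then GOTO on every symbol after a dot until no new states appear). It has 12 states:
  I0: { [C → . C x], [C → . d x d], [C → . x], [F → . C F C], [F → . d], [F' → . F] }  — shift
  I1: { [C → . C x], [C → . d x d], [C → . x], [C → C . x], [F → . C F C], [F → . d], [F → C . F C] }  — shift
  I2: { [F' → F .] }  — accept
  I3: { [C → d . x d], [F → d .] }  — shift, reduce
  I4: { [C → x .] }  — reduce
  I5: { [C → d x . d] }  — shift
  I6: { [C → d x d .] }  — reduce
  I7: { [C → . C x], [C → . d x d], [C → . x], [F → C F . C] }  — shift
  I8: { [C → C x .], [C → x .] }  — 2 reduces
  I9: { [C → C . x], [F → C F C .] }  — shift, reduce
  I10: { [C → d . x d] }  — shift
  I11: { [C → C x .] }  — reduce

I8 contains complete items [C → C x .], [C → x .] — reduce-reduce conflict.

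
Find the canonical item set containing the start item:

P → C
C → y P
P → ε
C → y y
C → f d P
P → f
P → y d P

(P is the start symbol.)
{ [C → . f d P], [C → . y P], [C → . y y], [P → . C], [P → . f], [P → . y d P], [P → .], [P' → . P] }

First, augment the grammar with P' → P
I₀ = CLOSURE({ [P' → . P] }):
  [P' → . P] has the dot before P: add [P → . C], [P → .], [P → . f], [P → . y d P]
  [P → . C] has the dot before C: add [C → . y P], [C → . y y], [C → . f d P]
No further items can be added.

I₀ = { [C → . f d P], [C → . y P], [C → . y y], [P → . C], [P → . f], [P → . y d P], [P → .], [P' → . P] }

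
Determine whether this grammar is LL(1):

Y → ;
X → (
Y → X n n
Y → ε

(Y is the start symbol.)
A grammar is LL(1) if for each non-terminal N with multiple productions, the predict sets of those productions are pairwise disjoint, where PREDICT(N → α) = (FIRST(α) \ {ε}) ∪ (FOLLOW(N) if α ⇒* ε).

Relevant sets:
  FIRST(X) = { '(' }
  FOLLOW(Y) = { $ }

For Y:
  PREDICT(Y → ';') = { ';' }
  PREDICT(Y → X n n) = { '(' }
  PREDICT(Y → ε) = { $ }
X has a single production, so nothing to check there.

All predict sets are disjoint. The grammar IS LL(1).

Answer: Yes, the grammar is LL(1).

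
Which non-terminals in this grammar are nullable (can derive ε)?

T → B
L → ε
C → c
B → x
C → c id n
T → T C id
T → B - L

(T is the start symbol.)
A non-terminal is nullable if it can derive ε (the empty string): either it has an ε-production, or it has a production whose right-hand side consists entirely of nullable non-terminals.

ε-productions: L → ε
So L is immediately nullable.
No further non-terminal can be added: every production for the remaining non-terminals contains a terminal or a non-nullable non-terminal.
Nullable = { 'L' }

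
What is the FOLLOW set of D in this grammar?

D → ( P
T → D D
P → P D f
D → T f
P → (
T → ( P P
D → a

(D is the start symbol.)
To compute FOLLOW(D), find every occurrence of D on a right-hand side N → α D β: add FIRST(β) \ {ε}, and if β is empty or nullable also add FOLLOW(N). Iterate to a fixed point.

D is the start symbol, so $ ∈ FOLLOW(D).
In T → D D: D is followed by D, add FIRST(D) \ {ε} = { '(', 'a' }
In T → D D: D is at the end, add FOLLOW(T)
In P → P D f: D is followed by f, add FIRST(f) \ {ε} = { 'f' }

The FOLLOW sets referred to above (computed the same way, to a fixed point):
  FOLLOW(T) = { 'f' }

Taking the union: FOLLOW(D) = { $, '(', 'a', 'f' }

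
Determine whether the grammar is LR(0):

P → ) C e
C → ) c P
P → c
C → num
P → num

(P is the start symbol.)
Yes, the grammar is LR(0)

Augment with P' → P and build the canonical LR(0) collection (I0 = CLOSURE({[P' → . P]}), then GOTO on every symbol after a dot until no new states appear). It has 11 states:
  I0: { [P → . ) C e], [P → . c], [P → . num], [P' → . P] }  — shift
  I1: { [C → . ) c P], [C → . num], [P → ) . C e] }  — shift
  I2: { [P' → P .] }  — accept
  I3: { [P → c .] }  — reduce
  I4: { [P → num .] }  — reduce
  I5: { [C → ) . c P] }  — shift
  I6: { [P → ) C . e] }  — shift
  I7: { [C → num .] }  — reduce
  I8: { [P → ) C e .] }  — reduce
  I9: { [C → ) c . P], [P → . ) C e], [P → . c], [P → . num] }  — shift
  I10: { [C → ) c P .] }  — reduce

Every state is either a pure shift/goto state or contains exactly one complete item and nothing to shift — no conflicts. The grammar is LR(0).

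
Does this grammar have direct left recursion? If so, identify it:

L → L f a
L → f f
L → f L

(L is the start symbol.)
Yes, L is left-recursive

L → L f a: LEFT RECURSIVE (starts with L)
L → f f: starts with f
L → f L: starts with f

The grammar has direct left recursion on: L.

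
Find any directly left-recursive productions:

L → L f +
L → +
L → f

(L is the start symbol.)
Yes, L is left-recursive

L → L f +: LEFT RECURSIVE (starts with L)
L → +: starts with '+'
L → f: starts with f

The grammar has direct left recursion on: L.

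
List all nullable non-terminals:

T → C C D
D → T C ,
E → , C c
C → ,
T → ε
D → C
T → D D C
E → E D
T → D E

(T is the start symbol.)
ε-productions: T → ε
So T is immediately nullable.
No further non-terminal can be added: every production for the remaining non-terminals contains a terminal or a non-nullable non-terminal.
Nullable = { 'T' }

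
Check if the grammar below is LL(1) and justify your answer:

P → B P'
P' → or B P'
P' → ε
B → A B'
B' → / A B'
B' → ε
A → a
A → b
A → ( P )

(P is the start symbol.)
Relevant sets:
  FOLLOW(P') = { $, ')' }
  FOLLOW(B') = { $, ')', 'or' }

For P':
  PREDICT(P' → or B P') = { 'or' }
  PREDICT(P' → ε) = { $, ')' }
For B':
  PREDICT(B' → '/' A B') = { '/' }
  PREDICT(B' → ε) = { $, ')', 'or' }
For A:
  PREDICT(A → a) = { 'a' }
  PREDICT(A → b) = { 'b' }
  PREDICT(A → '(' P ')') = { '(' }
P, B have a single production, so nothing to check there.

All predict sets are disjoint. The grammar IS LL(1).

Answer: Yes, the grammar is LL(1).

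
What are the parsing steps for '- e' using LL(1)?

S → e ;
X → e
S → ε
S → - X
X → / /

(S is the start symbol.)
Stack is shown with the top on the left.

Stack  Input  Action
--------------------
S $    - e $  output S → - X
- X $  - e $  match '-'
X $    e $    output X → e
e $    e $    match 'e'
$      $      accept

The string is accepted.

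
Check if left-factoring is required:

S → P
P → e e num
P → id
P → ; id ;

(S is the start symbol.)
No, left-factoring is not needed

Left-factoring is needed when two productions for the same non-terminal
share a common prefix on the right-hand side.

Productions for P:
  P → e e num
  P → id
  P → ; id ;

No common prefixes found.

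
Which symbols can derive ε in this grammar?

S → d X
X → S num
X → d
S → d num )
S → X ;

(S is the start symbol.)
There are no ε-productions, so no non-terminal can derive ε.
No non-terminals are nullable.

Answer: None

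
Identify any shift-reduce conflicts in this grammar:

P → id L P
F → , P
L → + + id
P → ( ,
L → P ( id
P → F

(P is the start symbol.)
A shift-reduce conflict occurs when an LR(0) state has both:
  - a complete (reduce) item [A → α .] (dot at the end), and
  - a shift item [B → β . c γ] (dot before a terminal).

Augment with P' → P and build the canonical LR(0) collection (I0 = CLOSURE({[P' → . P]}), then GOTO on every symbol after a dot until no new states appear). It has 16 states:
  I0: { [F → . , P], [P → . ( ,], [P → . F], [P → . id L P], [P' → . P] }  — shift
  I1: { [P → ( . ,] }  — shift
  I2: { [F → , . P], [F → . , P], [P → . ( ,], [P → . F], [P → . id L P] }  — shift
  I3: { [P → F .] }  — reduce
  I4: { [P' → P .] }  — accept
  I5: { [F → . , P], [L → . + + id], [L → . P ( id], [P → . ( ,], [P → . F], [P → . id L P], [P → id . L P] }  — shift
  I6: { [L → + . + id] }  — shift
  I7: { [F → . , P], [P → . ( ,], [P → . F], [P → . id L P], [P → id L . P] }  — shift
  I8: { [L → P . ( id] }  — shift
  I9: { [L → P ( . id] }  — shift
  I10: { [L → P ( id .] }  — reduce
  I11: { [P → id L P .] }  — reduce
  I12: { [L → + + . id] }  — shift
  I13: { [L → + + id .] }  — reduce
  I14: { [F → , P .] }  — reduce
  I15: { [P → ( , .] }  — reduce

No state contains both a complete item and a shift item.

Answer: No shift-reduce conflicts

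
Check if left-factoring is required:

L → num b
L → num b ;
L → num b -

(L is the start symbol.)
Left-factoring is needed when two productions for the same non-terminal
share a common prefix on the right-hand side.

Productions for L:
  L → num b
  L → num b ;
  L → num b -

Found common prefix 'num b' in productions for L

Answer: Yes, L has productions with common prefix 'num b'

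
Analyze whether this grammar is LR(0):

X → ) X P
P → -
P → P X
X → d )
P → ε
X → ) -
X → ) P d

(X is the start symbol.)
Augment with X' → X and build the canonical LR(0) collection (I0 = CLOSURE({[X' → . X]}), then GOTO on every symbol after a dot until no new states appear). It has 12 states:
  I0: { [X → . ) -], [X → . ) P d], [X → . ) X P], [X → . d )], [X' → . X] }  — shift
  I1: { [P → . -], [P → . P X], [P → .], [X → ) . -], [X → ) . P d], [X → ) . X P], [X → . ) -], [X → . ) P d], [X → . ) X P], [X → . d )] }  — shift, reduce
  I2: { [X' → X .] }  — accept
  I3: { [X → d . )] }  — shift
  I4: { [X → d ) .] }  — reduce
  I5: { [P → - .], [X → ) - .] }  — 2 reduces
  I6: { [P → P . X], [X → ) P . d], [X → . ) -], [X → . ) P d], [X → . ) X P], [X → . d )] }  — shift
  I7: { [P → . -], [P → . P X], [P → .], [X → ) X . P] }  — shift, reduce
  I8: { [P → - .] }  — reduce
  I9: { [P → P . X], [X → ) X P .], [X → . ) -], [X → . ) P d], [X → . ) X P], [X → . d )] }  — shift, reduce
  I10: { [P → P X .] }  — reduce
  I11: { [X → ) P d .], [X → d . )] }  — shift, reduce

Conflict in state I1:
  Shift-reduce conflict between [P → .] and [P → . -]
So the grammar is NOT LR(0).

Answer: No. Shift-reduce conflict between [P → .] and [P → . -]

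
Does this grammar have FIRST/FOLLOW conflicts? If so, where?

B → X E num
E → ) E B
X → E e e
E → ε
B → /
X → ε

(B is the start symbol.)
Yes. E → ')' E B with FOLLOW(E) on { ')' }; X → E e e with FOLLOW(X) on { ')' }

A FIRST/FOLLOW conflict occurs when a non-terminal N has a nullable alternative N → β (β ⇒* ε) and another alternative N → α with FIRST(α) ∩ FOLLOW(N) ≠ ∅: on such a lookahead the parser cannot decide between expanding α and letting N vanish via β.

Nullable non-terminals: E, X.
FIRST sets used below: FIRST(E) = { ')', ε }

E: nullable alternative(s) E → ε; FOLLOW(E) = { ')', '/', 'e', 'num' }
  E → ) E B: FIRST \ {ε} = { ')' } — overlaps FOLLOW(E) on { ')' }: CONFLICT
  E → ε: FIRST \ {ε} = { } — this is the only nullable alternative, skip

X: nullable alternative(s) X → ε; FOLLOW(X) = { ')', 'num' }
  X → E e e: FIRST \ {ε} = { ')', 'e' } — overlaps FOLLOW(X) on { ')' }: CONFLICT
  X → ε: FIRST \ {ε} = { } — this is the only nullable alternative, skip

B has no nullable alternative, so no FIRST/FOLLOW check is needed there.

So the grammar has 2 FIRST/FOLLOW conflicts (marked CONFLICT above).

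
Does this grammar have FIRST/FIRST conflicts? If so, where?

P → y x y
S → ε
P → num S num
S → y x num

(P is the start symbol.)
A FIRST/FIRST conflict occurs when two productions N → α and N → β for the same non-terminal have FIRST(α) ∩ FIRST(β) ≠ ∅ (with ε ∈ FIRST of a nullable right-hand side, so two nullable alternatives also conflict).

Productions for P:
  P → y x y: FIRST = { 'y' }
  P → num S num: FIRST = { 'num' }
Productions for S:
  S → ε: FIRST = { ε }
  S → y x num: FIRST = { 'y' }

All alternatives of each non-terminal have pairwise disjoint FIRST sets.

Answer: No FIRST/FIRST conflicts.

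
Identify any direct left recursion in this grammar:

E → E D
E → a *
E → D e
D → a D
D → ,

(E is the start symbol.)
Direct left recursion occurs when N → N α for some non-terminal N (the right-hand side begins with the left-hand side itself).

E → E D: LEFT RECURSIVE (starts with E)
E → a *: starts with a
E → D e: starts with D
D → a D: starts with a
D → ,: starts with ','

The grammar has direct left recursion on: E.

Answer: Yes, E is left-recursive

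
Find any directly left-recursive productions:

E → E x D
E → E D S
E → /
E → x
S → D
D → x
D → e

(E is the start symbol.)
Yes, E is left-recursive

Direct left recursion occurs when N → N α for some non-terminal N (the right-hand side begins with the left-hand side itself).

E → E x D: LEFT RECURSIVE (starts with E)
E → E D S: LEFT RECURSIVE (starts with E)
E → /: starts with '/'
E → x: starts with x
S → D: starts with D
D → x: starts with x
D → e: starts with e

The grammar has direct left recursion on: E.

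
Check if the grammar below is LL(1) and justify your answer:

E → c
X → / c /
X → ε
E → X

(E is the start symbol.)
A grammar is LL(1) if for each non-terminal N with multiple productions, the predict sets of those productions are pairwise disjoint, where PREDICT(N → α) = (FIRST(α) \ {ε}) ∪ (FOLLOW(N) if α ⇒* ε).

Relevant sets:
  FIRST(X) = { '/', ε }
  FOLLOW(E) = { $ }
  FOLLOW(X) = { $ }

For E:
  PREDICT(E → c) = { 'c' }
  PREDICT(E → X) = { $, '/' }
For X:
  PREDICT(X → '/' c '/') = { '/' }
  PREDICT(X → ε) = { $ }

All predict sets are disjoint. The grammar IS LL(1).

Answer: Yes, the grammar is LL(1).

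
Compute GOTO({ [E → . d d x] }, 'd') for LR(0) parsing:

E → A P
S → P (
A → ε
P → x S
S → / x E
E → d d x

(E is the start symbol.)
{ [E → d . d x] }

GOTO(I, 'd') = CLOSURE({ [A → αX.β] : [A → α.Xβ] ∈ I, X = 'd' })

Items with dot before 'd', with the dot advanced:
  [E → . d d x] → [E → d . d x]
Closure adds nothing (no advanced item has the dot before a non-terminal).

GOTO = { [E → d . d x] }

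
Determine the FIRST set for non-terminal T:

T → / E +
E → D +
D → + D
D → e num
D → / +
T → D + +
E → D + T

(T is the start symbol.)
FIRST sets of the other non-terminals involved (by the same procedure, iterated to a fixed point):
  FIRST(D) = { '+', '/', 'e' }

From T → / E +:
  - '/' is a terminal: add '/' and stop
From T → D + +:
  - D is a non-terminal: add FIRST(D) \ {ε} = { '+', '/', 'e' }
    D is not nullable, so stop

Collecting: FIRST(T) = { '+', '/', 'e' }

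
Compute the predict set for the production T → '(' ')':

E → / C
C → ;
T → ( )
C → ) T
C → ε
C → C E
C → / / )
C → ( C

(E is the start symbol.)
{ '(' }

PREDICT(T → '(' ')') = (FIRST(RHS) \ {ε}) ∪ (FOLLOW(T) if ε ∈ FIRST(RHS), i.e. RHS ⇒* ε)
FIRST('(' ')') = { '(' }
ε ∉ FIRST('(' ')'), so FOLLOW(T) is not added.
PREDICT(T → '(' ')') = { '(' }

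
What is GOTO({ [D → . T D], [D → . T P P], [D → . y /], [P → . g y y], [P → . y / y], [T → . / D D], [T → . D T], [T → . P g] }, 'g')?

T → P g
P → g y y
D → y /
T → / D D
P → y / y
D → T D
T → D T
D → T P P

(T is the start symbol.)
GOTO(I, 'g') = CLOSURE({ [A → αX.β] : [A → α.Xβ] ∈ I, X = 'g' })

Items with dot before 'g', with the dot advanced:
  [P → . g y y] → [P → g . y y]
Closure adds nothing (no advanced item has the dot before a non-terminal).

GOTO = { [P → g . y y] }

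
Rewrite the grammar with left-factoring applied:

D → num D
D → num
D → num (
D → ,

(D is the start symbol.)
D → num D'
D' → D
D' → ε
D' → (
D → ,

Left-factoring transforms A → αβ₁ | αβ₂ into A → αA' and A' → β₁ | β₂
(α is the longest common prefix among the alternatives). Repeat until
no nonterminal has two alternatives with a common prefix.

Round 1: D has alternatives sharing prefix 'num'. Introduce D': D → num D'
  Add: D' → D
  Add: D' → ε
  Add: D' → (

No remaining common prefixes — done.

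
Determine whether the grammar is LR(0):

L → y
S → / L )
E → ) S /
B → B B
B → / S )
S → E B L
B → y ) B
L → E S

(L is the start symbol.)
Augment with L' → L and build the canonical LR(0) collection (I0 = CLOSURE({[L' → . L]}), then GOTO on every symbol after a dot until no new states appear). It has 22 states:
  I0: { [E → . ) S /], [L → . E S], [L → . y], [L' → . L] }  — shift
  I1: { [E → ) . S /], [E → . ) S /], [S → . / L )], [S → . E B L] }  — shift
  I2: { [E → . ) S /], [L → E . S], [S → . / L )], [S → . E B L] }  — shift
  I3: { [L' → L .] }  — accept
  I4: { [L → y .] }  — reduce
  I5: { [E → . ) S /], [L → . E S], [L → . y], [S → / . L )] }  — shift
  I6: { [B → . / S )], [B → . B B], [B → . y ) B], [S → E . B L] }  — shift
  I7: { [L → E S .] }  — reduce
  I8: { [B → / . S )], [E → . ) S /], [S → . / L )], [S → . E B L] }  — shift
  I9: { [B → . / S )], [B → . B B], [B → . y ) B], [B → B . B], [E → . ) S /], [L → . E S], [L → . y], [S → E B . L] }  — shift
  I10: { [B → y . ) B] }  — shift
  I11: { [B → . / S )], [B → . B B], [B → . y ) B], [B → y ) . B] }  — shift
  I12: { [B → . / S )], [B → . B B], [B → . y ) B], [B → B . B], [B → y ) B .] }  — shift, reduce
  I13: { [B → . / S )], [B → . B B], [B → . y ) B], [B → B . B], [B → B B .] }  — shift, reduce
  I14: { [S → E B L .] }  — reduce
  I15: { [B → y . ) B], [L → y .] }  — shift, reduce
  I16: { [B → / S . )] }  — shift
  I17: { [B → / S ) .] }  — reduce
  I18: { [S → / L . )] }  — shift
  I19: { [S → / L ) .] }  — reduce
  I20: { [E → ) S . /] }  — shift
  I21: { [E → ) S / .] }  — reduce

Conflict in state I12:
  Shift-reduce conflict between [B → y ) B .] and [B → . / S )]
So the grammar is NOT LR(0).

Answer: No. Shift-reduce conflict between [B → y ) B .] and [B → . / S )]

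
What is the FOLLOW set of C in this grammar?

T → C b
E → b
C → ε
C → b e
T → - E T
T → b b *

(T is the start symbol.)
{ 'b' }

To compute FOLLOW(C), find every occurrence of C on a right-hand side N → α C β: add FIRST(β) \ {ε}, and if β is empty or nullable also add FOLLOW(N). Iterate to a fixed point.

In T → C b: C is followed by b, add FIRST(b) \ {ε} = { 'b' }

Taking the union: FOLLOW(C) = { 'b' }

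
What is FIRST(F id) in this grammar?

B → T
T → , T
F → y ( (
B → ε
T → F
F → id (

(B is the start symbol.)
{ 'id', 'y' }

FIRST sets of the non-terminals involved (from the grammar, by fixed-point iteration):
  FIRST(F) = { 'id', 'y' }

To compute FIRST(F id), process the symbols left to right:
Symbol F is a non-terminal. Add FIRST(F) \ {ε} = { 'id', 'y' }
F is not nullable (ε ∉ FIRST(F)), so stop here.
FIRST(F id) = { 'id', 'y' }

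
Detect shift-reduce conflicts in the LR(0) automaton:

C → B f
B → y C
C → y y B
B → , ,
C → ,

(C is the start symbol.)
A shift-reduce conflict occurs when an LR(0) state has both:
  - a complete (reduce) item [A → α .] (dot at the end), and
  - a shift item [B → β . c γ] (dot before a terminal).

Augment with C' → C and build the canonical LR(0) collection (I0 = CLOSURE({[C' → . C]}), then GOTO on every symbol after a dot until no new states appear). It has 10 states:
  I0: { [B → . , ,], [B → . y C], [C → . ,], [C → . B f], [C → . y y B], [C' → . C] }  — shift
  I1: { [B → , . ,], [C → , .] }  — shift, reduce
  I2: { [C → B . f] }  — shift
  I3: { [C' → C .] }  — accept
  I4: { [B → . , ,], [B → . y C], [B → y . C], [C → . ,], [C → . B f], [C → . y y B], [C → y . y B] }  — shift
  I5: { [B → y C .] }  — reduce
  I6: { [B → . , ,], [B → . y C], [B → y . C], [C → . ,], [C → . B f], [C → . y y B], [C → y . y B], [C → y y . B] }  — shift
  I7: { [C → B . f], [C → y y B .] }  — shift, reduce
  I8: { [C → B f .] }  — reduce
  I9: { [B → , , .] }  — reduce

I1 contains reduce item [C → , .] and shift item [B → , . ,] — shift-reduce conflict.
I7 contains reduce item [C → y y B .] and shift item [C → B . f] — shift-reduce conflict.

Answer: Yes — I1: [C → , .] vs [B → , . ,]; I7: [C → y y B .] vs [C → B . f]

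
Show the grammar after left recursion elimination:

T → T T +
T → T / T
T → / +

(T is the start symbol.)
T is directly left-recursive. The standard transformation for
  A → A α₁ | ... | A α_m | β₁ | ... | β_n
is
  A  → β₁ A' | ... | β_n A'
  A' → α₁ A' | ... | α_m A' | ε

T → / + becomes T → / + T'
T → T T + becomes T' → T + T'
T → T / T becomes T' → / T T'
Add T' → ε

Resulting grammar:
T → / + T'
T' → T + T'
T' → / T T'
T' → ε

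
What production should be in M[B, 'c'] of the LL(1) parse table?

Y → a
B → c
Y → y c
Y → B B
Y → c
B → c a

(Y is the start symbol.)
B → c, B → c a

To find M[B, 'c'], we find productions for B where 'c' is in the predict set (PREDICT(N → α) = (FIRST(α) \ {ε}) ∪ (FOLLOW(N) if α ⇒* ε)).

B → c: PREDICT = { 'c' }
  'c' is in predict set, so this production goes in M[B, 'c']
B → c a: PREDICT = { 'c' }
  'c' is in predict set, so this production goes in M[B, 'c']

M[B, 'c'] = B → c, B → c a  (a multiply-defined cell — the grammar is not LL(1))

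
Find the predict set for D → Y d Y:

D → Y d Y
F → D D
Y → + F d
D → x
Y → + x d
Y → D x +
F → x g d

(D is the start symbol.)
{ '+', 'x' }

PREDICT(D → Y d Y) = (FIRST(RHS) \ {ε}) ∪ (FOLLOW(D) if ε ∈ FIRST(RHS), i.e. RHS ⇒* ε)
FIRST(Y) = { '+', 'x' }
FIRST(Y d Y) = { '+', 'x' }
ε ∉ FIRST(Y d Y), so FOLLOW(D) is not added.
PREDICT(D → Y d Y) = { '+', 'x' }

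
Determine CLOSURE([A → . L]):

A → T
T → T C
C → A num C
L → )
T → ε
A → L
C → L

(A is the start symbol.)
{ [A → . L], [L → . )] }

Start with: [A → . L]
  [A → . L] has the dot before L: add [L → . )]
No further items can be added.

CLOSURE = { [A → . L], [L → . )] }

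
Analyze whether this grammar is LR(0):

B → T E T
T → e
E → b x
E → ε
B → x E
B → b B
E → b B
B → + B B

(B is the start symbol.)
No. Shift-reduce conflict between [E → .] and [E → . b B]

Augment with B' → B and build the canonical LR(0) collection (I0 = CLOSURE({[B' → . B]}), then GOTO on every symbol after a dot until no new states appear). It has 16 states:
  I0: { [B → . + B B], [B → . T E T], [B → . b B], [B → . x E], [B' → . B], [T → . e] }  — shift
  I1: { [B → + . B B], [B → . + B B], [B → . T E T], [B → . b B], [B → . x E], [T → . e] }  — shift
  I2: { [B' → B .] }  — accept
  I3: { [B → T . E T], [E → . b B], [E → . b x], [E → .] }  — shift, reduce
  I4: { [B → . + B B], [B → . T E T], [B → . b B], [B → . x E], [B → b . B], [T → . e] }  — shift
  I5: { [T → e .] }  — reduce
  I6: { [B → x . E], [E → . b B], [E → . b x], [E → .] }  — shift, reduce
  I7: { [B → x E .] }  — reduce
  I8: { [B → . + B B], [B → . T E T], [B → . b B], [B → . x E], [E → b . B], [E → b . x], [T → . e] }  — shift
  I9: { [E → b B .] }  — reduce
  I10: { [B → x . E], [E → . b B], [E → . b x], [E → .], [E → b x .] }  — shift, 2 reduces
  I11: { [B → b B .] }  — reduce
  I12: { [B → T E . T], [T → . e] }  — shift
  I13: { [B → T E T .] }  — reduce
  I14: { [B → + B . B], [B → . + B B], [B → . T E T], [B → . b B], [B → . x E], [T → . e] }  — shift
  I15: { [B → + B B .] }  — reduce

Conflict in state I3:
  Shift-reduce conflict between [E → .] and [E → . b B]
So the grammar is NOT LR(0).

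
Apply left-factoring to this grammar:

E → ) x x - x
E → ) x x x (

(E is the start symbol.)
Left-factoring transforms A → αβ₁ | αβ₂ into A → αA' and A' → β₁ | β₂
(α is the longest common prefix among the alternatives). Repeat until
no nonterminal has two alternatives with a common prefix.

Round 1: E has alternatives sharing prefix ') x x'. Introduce E': E → ) x x E'
  Add: E' → - x
  Add: E' → x (

No remaining common prefixes — done.

Resulting grammar:
E → ) x x E'
E' → - x
E' → x (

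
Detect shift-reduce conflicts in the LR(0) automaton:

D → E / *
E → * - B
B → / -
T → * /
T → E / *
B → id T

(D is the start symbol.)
A shift-reduce conflict occurs when an LR(0) state has both:
  - a complete (reduce) item [A → α .] (dot at the end), and
  - a shift item [B → β . c γ] (dot before a terminal).

Augment with D' → D and build the canonical LR(0) collection (I0 = CLOSURE({[D' → . D]}), then GOTO on every symbol after a dot until no new states appear). It has 17 states:
  I0: { [D → . E / *], [D' → . D], [E → . * - B] }  — shift
  I1: { [E → * . - B] }  — shift
  I2: { [D' → D .] }  — accept
  I3: { [D → E . / *] }  — shift
  I4: { [D → E / . *] }  — shift
  I5: { [D → E / * .] }  — reduce
  I6: { [B → . / -], [B → . id T], [E → * - . B] }  — shift
  I7: { [B → / . -] }  — shift
  I8: { [E → * - B .] }  — reduce
  I9: { [B → id . T], [E → . * - B], [T → . * /], [T → . E / *] }  — shift
  I10: { [E → * . - B], [T → * . /] }  — shift
  I11: { [T → E . / *] }  — shift
  I12: { [B → id T .] }  — reduce
  I13: { [T → E / . *] }  — shift
  I14: { [T → E / * .] }  — reduce
  I15: { [T → * / .] }  — reduce
  I16: { [B → / - .] }  — reduce

No state contains both a complete item and a shift item.

Answer: No shift-reduce conflicts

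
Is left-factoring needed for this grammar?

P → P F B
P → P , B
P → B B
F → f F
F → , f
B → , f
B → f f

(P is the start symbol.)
Yes, P has productions with common prefix 'P'

Left-factoring is needed when two productions for the same non-terminal
share a common prefix on the right-hand side.

Productions for P:
  P → P F B
  P → P , B
  P → B B
Productions for F:
  F → f F
  F → , f
Productions for B:
  B → , f
  B → f f

Found common prefix 'P' in productions for P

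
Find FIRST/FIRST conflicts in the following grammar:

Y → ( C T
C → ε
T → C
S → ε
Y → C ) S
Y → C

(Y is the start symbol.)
A FIRST/FIRST conflict occurs when two productions N → α and N → β for the same non-terminal have FIRST(α) ∩ FIRST(β) ≠ ∅ (with ε ∈ FIRST of a nullable right-hand side, so two nullable alternatives also conflict).

FIRST sets of the non-terminals at (or reachable through a nullable prefix from) the front of some alternative:
  FIRST(C) = { ε }

Productions for Y:
  Y → ( C T: FIRST = { '(' }
  Y → C ) S: FIRST = { ')' }
  Y → C: FIRST = { ε }
C, T, S have only one production, so no FIRST/FIRST conflict is possible there.

All alternatives of each non-terminal have pairwise disjoint FIRST sets.

Answer: No FIRST/FIRST conflicts.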